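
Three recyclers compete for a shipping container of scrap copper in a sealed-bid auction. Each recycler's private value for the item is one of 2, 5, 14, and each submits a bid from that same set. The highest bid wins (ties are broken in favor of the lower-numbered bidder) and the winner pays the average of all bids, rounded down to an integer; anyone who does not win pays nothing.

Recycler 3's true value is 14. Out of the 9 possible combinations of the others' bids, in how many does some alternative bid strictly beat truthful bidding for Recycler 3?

Others bid (2, 2): truth gives 8; bid 5 gives 11 > 8. Violating.
Others bid (2, 5): truth gives 7; no alternative beats it.
Others bid (2, 14): truth gives 0; no alternative beats it.
(Checking all 9 profiles: 1 has a profitable deviation, 8 do not.)

1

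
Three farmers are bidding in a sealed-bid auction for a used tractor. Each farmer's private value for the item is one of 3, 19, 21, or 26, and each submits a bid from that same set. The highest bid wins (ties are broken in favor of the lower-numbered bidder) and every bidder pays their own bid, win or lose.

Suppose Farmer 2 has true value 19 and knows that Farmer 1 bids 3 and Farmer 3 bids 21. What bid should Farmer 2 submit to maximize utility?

Bid 3: loses but pays 3, utility -3.
Bid 19: loses but pays 19, utility -19.
Bid 21: wins, pays 21, utility 19 - 21 = -2.
Bid 26: wins, pays 26, utility 19 - 26 = -7.
The best choice is 21 with utility -2.

21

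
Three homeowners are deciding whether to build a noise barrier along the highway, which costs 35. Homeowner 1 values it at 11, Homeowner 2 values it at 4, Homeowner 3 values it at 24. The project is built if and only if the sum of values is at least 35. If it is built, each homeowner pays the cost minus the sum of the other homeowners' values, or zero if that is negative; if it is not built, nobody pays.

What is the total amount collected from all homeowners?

27

Total value 39 ≥ cost 35, so it is built.
Homeowner 1: others sum to 28; max(0, 35 - 28) = 7.
Homeowner 2: others sum to 35; max(0, 35 - 35) = 0.
Homeowner 3: others sum to 15; max(0, 35 - 15) = 20.
Total collected = 7 + 0 + 20 = 27.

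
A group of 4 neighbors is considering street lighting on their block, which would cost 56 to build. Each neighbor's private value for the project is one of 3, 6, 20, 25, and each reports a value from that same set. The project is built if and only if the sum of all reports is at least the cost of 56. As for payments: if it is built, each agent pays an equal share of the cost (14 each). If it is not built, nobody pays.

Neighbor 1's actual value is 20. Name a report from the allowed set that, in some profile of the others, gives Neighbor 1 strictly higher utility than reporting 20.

25

Suppose Neighbor 2 reports 3, Neighbor 3 reports 3 and Neighbor 4 reports 25.
Report 20: project not built, utility 0.
Report 25: project built, pays 14, utility 20 - 14 = 6.
So reporting 25 beats truth here (6 > 0).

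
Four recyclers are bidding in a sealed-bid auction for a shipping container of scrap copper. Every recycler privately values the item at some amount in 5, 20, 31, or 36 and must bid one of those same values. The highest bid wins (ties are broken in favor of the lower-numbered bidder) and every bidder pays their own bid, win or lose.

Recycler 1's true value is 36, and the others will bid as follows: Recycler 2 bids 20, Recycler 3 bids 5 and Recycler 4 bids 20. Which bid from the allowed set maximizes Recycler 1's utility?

Bid 5: loses but pays 5, utility -5.
Bid 20: wins, pays 20, utility 36 - 20 = 16.
Bid 31: wins, pays 31, utility 36 - 31 = 5.
Bid 36: wins, pays 36, utility 36 - 36 = 0.
The best choice is 20 with utility 16.

20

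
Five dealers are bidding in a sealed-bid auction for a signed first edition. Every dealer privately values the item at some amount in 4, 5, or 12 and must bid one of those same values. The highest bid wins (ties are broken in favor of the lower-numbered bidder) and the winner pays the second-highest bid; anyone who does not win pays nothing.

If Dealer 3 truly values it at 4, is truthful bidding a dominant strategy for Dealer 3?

Check each profile of the others' bids and compare truth against every alternative bid.
Others bid (4, 4, 4, 5): truth gives 0, best alternative gives -1.
Others bid (4, 4, 5, 4): truth gives 0, best alternative gives -1.
Others bid (4, 4, 5, 5): truth gives 0, best alternative gives -1.
Others bid (4, 4, 4, 4): truth gives 0, best alternative gives 0.
Others bid (4, 4, 4, 12): truth gives 0, best alternative gives 0.
Others bid (4, 4, 5, 12): truth gives 0, best alternative gives 0.
(Remaining 75 profiles checked similarly; truth is weakly best in each.)
In every case the truthful bid is at least as good as any alternative, so it is a dominant strategy.

Yes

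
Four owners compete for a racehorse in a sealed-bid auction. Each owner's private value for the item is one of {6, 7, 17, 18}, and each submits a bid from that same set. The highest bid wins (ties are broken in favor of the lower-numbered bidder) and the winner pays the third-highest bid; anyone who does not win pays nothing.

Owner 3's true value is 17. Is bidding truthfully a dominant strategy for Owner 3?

Consider the case where Owner 1 bids 6, Owner 2 bids 6 and Owner 4 bids 18.
Truthful bid 17: loses, pays 0, utility 0.
Bid 18 instead: wins, pays 6, utility 17 - 6 = 11.
Since 11 > 0, bidding 18 is strictly better here, so truthful bidding is not dominant.

No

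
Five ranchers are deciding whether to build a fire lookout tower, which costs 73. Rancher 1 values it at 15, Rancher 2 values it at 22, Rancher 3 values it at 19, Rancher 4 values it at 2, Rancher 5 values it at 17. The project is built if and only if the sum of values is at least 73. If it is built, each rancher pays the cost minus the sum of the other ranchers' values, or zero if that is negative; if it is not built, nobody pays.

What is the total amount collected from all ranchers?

Total value 75 ≥ cost 73, so it is built.
Rancher 1: others sum to 60; max(0, 73 - 60) = 13.
Rancher 2: others sum to 53; max(0, 73 - 53) = 20.
Rancher 3: others sum to 56; max(0, 73 - 56) = 17.
Rancher 4: others sum to 73; max(0, 73 - 73) = 0.
Rancher 5: others sum to 58; max(0, 73 - 58) = 15.
Total collected = 13 + 20 + 17 + 0 + 15 = 65.

65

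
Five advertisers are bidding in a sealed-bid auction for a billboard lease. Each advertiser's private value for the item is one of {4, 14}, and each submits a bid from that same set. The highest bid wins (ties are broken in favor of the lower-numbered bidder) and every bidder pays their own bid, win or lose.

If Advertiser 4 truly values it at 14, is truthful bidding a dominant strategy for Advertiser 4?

No

Consider the case where Advertiser 1 bids 4, Advertiser 2 bids 4, Advertiser 3 bids 14 and Advertiser 5 bids 4.
Truthful bid 14: loses but pays 14, utility -14.
Bid 4 instead: loses but pays 4, utility -4.
Since -4 > -14, bidding 4 is strictly better here, so truthful bidding is not dominant.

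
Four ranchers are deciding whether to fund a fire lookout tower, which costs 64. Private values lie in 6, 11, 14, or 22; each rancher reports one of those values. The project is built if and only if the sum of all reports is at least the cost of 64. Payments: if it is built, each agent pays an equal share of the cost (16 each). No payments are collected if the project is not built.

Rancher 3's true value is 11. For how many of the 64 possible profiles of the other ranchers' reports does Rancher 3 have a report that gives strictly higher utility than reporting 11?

Others report (11, 22, 22): truth gives -5; report 6 gives 0 > -5. Violating.
Others report (22, 11, 22): truth gives -5; report 6 gives 0 > -5. Violating.
Others report (22, 22, 11): truth gives -5; report 6 gives 0 > -5. Violating.
Others report (6, 6, 6): truth gives 0; no alternative beats it.
Others report (6, 6, 11): truth gives 0; no alternative beats it.
(Checking all 64 profiles: 3 have a profitable deviation, 61 do not.)

3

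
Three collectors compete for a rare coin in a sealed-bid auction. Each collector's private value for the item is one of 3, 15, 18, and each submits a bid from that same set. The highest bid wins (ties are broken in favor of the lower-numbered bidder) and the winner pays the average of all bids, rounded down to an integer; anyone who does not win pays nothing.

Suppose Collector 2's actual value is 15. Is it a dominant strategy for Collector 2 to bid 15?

No

Consider the case where Collector 1 bids 3 and Collector 3 bids 18.
Truthful bid 15: loses, pays 0, utility 0.
Bid 18 instead: wins, pays 13, utility 15 - 13 = 2.
Since 2 > 0, bidding 18 is strictly better here, so truthful bidding is not dominant.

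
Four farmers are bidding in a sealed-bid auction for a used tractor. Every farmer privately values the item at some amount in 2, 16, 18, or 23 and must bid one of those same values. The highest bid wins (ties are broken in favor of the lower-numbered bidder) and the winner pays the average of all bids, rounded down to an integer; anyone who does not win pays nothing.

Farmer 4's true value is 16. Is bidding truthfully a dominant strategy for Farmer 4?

No

Consider the case where Farmer 1 bids 2, Farmer 2 bids 2 and Farmer 3 bids 16.
Truthful bid 16: loses, pays 0, utility 0.
Bid 18 instead: wins, pays 9, utility 16 - 9 = 7.
Since 7 > 0, bidding 18 is strictly better here, so truthful bidding is not dominant.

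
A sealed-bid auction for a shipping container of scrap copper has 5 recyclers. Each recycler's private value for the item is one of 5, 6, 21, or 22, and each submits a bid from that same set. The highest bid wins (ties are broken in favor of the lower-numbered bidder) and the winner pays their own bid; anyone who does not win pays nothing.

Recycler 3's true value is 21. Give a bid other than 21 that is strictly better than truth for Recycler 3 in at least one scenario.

6

Suppose Recycler 1 bids 5, Recycler 2 bids 5, Recycler 4 bids 5 and Recycler 5 bids 5.
Bid 21: wins, pays 21, utility 21 - 21 = 0.
Bid 6: wins, pays 6, utility 21 - 6 = 15.
So bidding 6 beats truth here (15 > 0).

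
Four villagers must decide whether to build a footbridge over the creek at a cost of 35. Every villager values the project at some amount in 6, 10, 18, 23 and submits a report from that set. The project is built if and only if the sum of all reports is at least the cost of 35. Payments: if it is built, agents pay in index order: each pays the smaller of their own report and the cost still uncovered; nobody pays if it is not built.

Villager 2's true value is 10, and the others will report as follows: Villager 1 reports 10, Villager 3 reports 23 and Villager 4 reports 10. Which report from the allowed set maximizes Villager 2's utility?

Report 6: project built, pays 6, utility 10 - 6 = 4.
Report 10: project built, pays 10, utility 10 - 10 = 0.
Report 18: project built, pays 18, utility 10 - 18 = -8.
Report 23: project built, pays 23, utility 10 - 23 = -13.
The best choice is 6 with utility 4.

6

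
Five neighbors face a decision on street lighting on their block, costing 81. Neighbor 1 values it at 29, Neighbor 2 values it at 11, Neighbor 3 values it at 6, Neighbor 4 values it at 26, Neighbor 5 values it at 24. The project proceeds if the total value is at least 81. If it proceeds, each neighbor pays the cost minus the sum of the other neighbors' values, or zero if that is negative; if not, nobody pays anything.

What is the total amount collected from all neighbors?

Total value 96 ≥ cost 81, so it is built.
Neighbor 1: others sum to 67; max(0, 81 - 67) = 14.
Neighbor 2: others sum to 85; max(0, 81 - 85) = 0.
Neighbor 3: others sum to 90; max(0, 81 - 90) = 0.
Neighbor 4: others sum to 70; max(0, 81 - 70) = 11.
Neighbor 5: others sum to 72; max(0, 81 - 72) = 9.
Total collected = 14 + 0 + 0 + 11 + 9 = 34.

34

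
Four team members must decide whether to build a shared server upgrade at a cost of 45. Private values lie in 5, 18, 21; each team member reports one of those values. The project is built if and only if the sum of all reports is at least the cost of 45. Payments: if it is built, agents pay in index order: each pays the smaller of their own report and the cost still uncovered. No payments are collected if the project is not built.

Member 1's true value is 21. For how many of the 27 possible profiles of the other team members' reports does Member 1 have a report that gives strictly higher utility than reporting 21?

Others report (5, 5, 18): truth gives 0; report 18 gives 3 > 0. Violating.
Others report (5, 5, 21): truth gives 0; report 18 gives 3 > 0. Violating.
Others report (5, 18, 5): truth gives 0; report 18 gives 3 > 0. Violating.
Others report (5, 18, 18): truth gives 0; report 5 gives 16 > 0. Violating.
Others report (5, 5, 5): truth gives 0; no alternative beats it.
(Checking all 27 profiles: 26 have a profitable deviation, 1 does not.)

26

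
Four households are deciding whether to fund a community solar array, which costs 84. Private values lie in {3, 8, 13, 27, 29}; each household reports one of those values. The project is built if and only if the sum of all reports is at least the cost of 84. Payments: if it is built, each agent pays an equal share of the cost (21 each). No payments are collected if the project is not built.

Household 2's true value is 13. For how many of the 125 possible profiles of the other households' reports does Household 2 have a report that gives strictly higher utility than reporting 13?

Others report (13, 29, 29): truth gives -8; report 3 gives 0 > -8. Violating.
Others report (29, 13, 29): truth gives -8; report 3 gives 0 > -8. Violating.
Others report (29, 29, 13): truth gives -8; report 3 gives 0 > -8. Violating.
Others report (3, 3, 3): truth gives 0; no alternative beats it.
Others report (3, 3, 8): truth gives 0; no alternative beats it.
(Checking all 125 profiles: 3 have a profitable deviation, 122 do not.)

3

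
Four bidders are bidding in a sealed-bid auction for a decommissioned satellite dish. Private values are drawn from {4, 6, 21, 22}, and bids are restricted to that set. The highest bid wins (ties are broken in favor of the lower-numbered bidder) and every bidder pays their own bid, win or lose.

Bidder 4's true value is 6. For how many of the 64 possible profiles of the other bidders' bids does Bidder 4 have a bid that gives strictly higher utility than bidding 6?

63

Others bid (4, 4, 6): truth gives -6; bid 4 gives -4 > -6. Violating.
Others bid (4, 4, 21): truth gives -6; bid 4 gives -4 > -6. Violating.
Others bid (4, 4, 22): truth gives -6; bid 4 gives -4 > -6. Violating.
Others bid (4, 6, 4): truth gives -6; bid 4 gives -4 > -6. Violating.
Others bid (4, 4, 4): truth gives 0; no alternative beats it.
(Checking all 64 profiles: 63 have a profitable deviation, 1 does not.)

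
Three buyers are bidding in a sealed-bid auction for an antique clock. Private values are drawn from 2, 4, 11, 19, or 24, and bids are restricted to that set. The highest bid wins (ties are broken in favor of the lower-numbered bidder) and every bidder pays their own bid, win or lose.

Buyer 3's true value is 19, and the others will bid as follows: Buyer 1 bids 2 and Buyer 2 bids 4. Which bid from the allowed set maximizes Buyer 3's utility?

11

Bid 2: loses but pays 2, utility -2.
Bid 4: loses but pays 4, utility -4.
Bid 11: wins, pays 11, utility 19 - 11 = 8.
Bid 19: wins, pays 19, utility 19 - 19 = 0.
Bid 24: wins, pays 24, utility 19 - 24 = -5.
The best choice is 11 with utility 8.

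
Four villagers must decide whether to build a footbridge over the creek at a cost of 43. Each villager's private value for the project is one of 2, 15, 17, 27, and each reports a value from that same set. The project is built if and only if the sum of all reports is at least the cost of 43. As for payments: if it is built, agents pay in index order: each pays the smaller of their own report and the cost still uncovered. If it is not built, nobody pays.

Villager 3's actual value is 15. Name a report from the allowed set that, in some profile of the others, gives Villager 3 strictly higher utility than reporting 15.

Suppose Villager 1 reports 2, Villager 2 reports 15 and Villager 4 reports 27.
Report 15: project built, pays 15, utility 15 - 15 = 0.
Report 2: project built, pays 2, utility 15 - 2 = 13.
So reporting 2 beats truth here (13 > 0).

2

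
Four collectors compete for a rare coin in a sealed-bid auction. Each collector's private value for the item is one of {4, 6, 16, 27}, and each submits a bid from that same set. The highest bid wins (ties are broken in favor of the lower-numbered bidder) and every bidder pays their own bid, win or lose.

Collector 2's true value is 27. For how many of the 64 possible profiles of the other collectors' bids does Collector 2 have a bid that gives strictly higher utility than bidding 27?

34

Others bid (4, 4, 4): truth gives 0; bid 6 gives 21 > 0. Violating.
Others bid (4, 4, 6): truth gives 0; bid 6 gives 21 > 0. Violating.
Others bid (4, 4, 16): truth gives 0; bid 16 gives 11 > 0. Violating.
Others bid (4, 6, 4): truth gives 0; bid 6 gives 21 > 0. Violating.
Others bid (4, 4, 27): truth gives 0; no alternative beats it.
Others bid (4, 6, 27): truth gives 0; no alternative beats it.
(Checking all 64 profiles: 34 have a profitable deviation, 30 do not.)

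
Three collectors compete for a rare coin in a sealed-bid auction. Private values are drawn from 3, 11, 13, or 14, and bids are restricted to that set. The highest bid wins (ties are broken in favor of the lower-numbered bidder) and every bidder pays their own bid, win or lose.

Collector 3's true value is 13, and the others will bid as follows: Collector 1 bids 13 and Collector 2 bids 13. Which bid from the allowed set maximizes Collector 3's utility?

Bid 3: loses but pays 3, utility -3.
Bid 11: loses but pays 11, utility -11.
Bid 13: loses but pays 13, utility -13.
Bid 14: wins, pays 14, utility 13 - 14 = -1.
The best choice is 14 with utility -1.

14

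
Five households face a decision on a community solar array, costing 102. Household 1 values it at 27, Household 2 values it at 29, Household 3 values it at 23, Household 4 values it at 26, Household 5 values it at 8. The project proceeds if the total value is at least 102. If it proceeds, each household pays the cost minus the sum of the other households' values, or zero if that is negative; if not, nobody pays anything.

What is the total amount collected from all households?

61

Total value 113 ≥ cost 102, so it is built.
Household 1: others sum to 86; max(0, 102 - 86) = 16.
Household 2: others sum to 84; max(0, 102 - 84) = 18.
Household 3: others sum to 90; max(0, 102 - 90) = 12.
Household 4: others sum to 87; max(0, 102 - 87) = 15.
Household 5: others sum to 105; max(0, 102 - 105) = 0.
Total collected = 16 + 18 + 12 + 15 + 0 = 61.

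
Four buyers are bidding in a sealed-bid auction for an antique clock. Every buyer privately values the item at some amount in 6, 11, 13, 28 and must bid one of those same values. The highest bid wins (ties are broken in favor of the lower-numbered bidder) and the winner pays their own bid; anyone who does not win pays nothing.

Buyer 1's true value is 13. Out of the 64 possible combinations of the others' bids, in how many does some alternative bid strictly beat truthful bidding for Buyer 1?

Others bid (6, 6, 6): truth gives 0; bid 6 gives 7 > 0. Violating.
Others bid (6, 6, 11): truth gives 0; bid 11 gives 2 > 0. Violating.
Others bid (6, 11, 6): truth gives 0; bid 11 gives 2 > 0. Violating.
Others bid (6, 11, 11): truth gives 0; bid 11 gives 2 > 0. Violating.
Others bid (6, 6, 13): truth gives 0; no alternative beats it.
Others bid (6, 6, 28): truth gives 0; no alternative beats it.
(Checking all 64 profiles: 8 have a profitable deviation, 56 do not.)

8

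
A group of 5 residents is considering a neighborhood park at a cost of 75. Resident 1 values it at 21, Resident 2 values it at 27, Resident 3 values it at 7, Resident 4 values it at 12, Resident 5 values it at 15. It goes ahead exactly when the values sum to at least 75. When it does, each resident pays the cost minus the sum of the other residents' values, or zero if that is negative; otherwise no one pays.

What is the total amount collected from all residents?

Total value 82 ≥ cost 75, so it is built.
Resident 1: others sum to 61; max(0, 75 - 61) = 14.
Resident 2: others sum to 55; max(0, 75 - 55) = 20.
Resident 3: others sum to 75; max(0, 75 - 75) = 0.
Resident 4: others sum to 70; max(0, 75 - 70) = 5.
Resident 5: others sum to 67; max(0, 75 - 67) = 8.
Total collected = 14 + 20 + 0 + 5 + 8 = 47.

47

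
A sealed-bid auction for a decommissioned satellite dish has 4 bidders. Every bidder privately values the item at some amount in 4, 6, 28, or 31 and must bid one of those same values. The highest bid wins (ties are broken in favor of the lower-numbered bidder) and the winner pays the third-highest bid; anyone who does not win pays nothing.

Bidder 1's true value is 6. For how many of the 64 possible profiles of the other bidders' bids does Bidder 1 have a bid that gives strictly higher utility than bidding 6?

Others bid (4, 4, 28): truth gives 0; bid 28 gives 2 > 0. Violating.
Others bid (4, 4, 31): truth gives 0; bid 31 gives 2 > 0. Violating.
Others bid (4, 28, 4): truth gives 0; bid 28 gives 2 > 0. Violating.
Others bid (4, 31, 4): truth gives 0; bid 31 gives 2 > 0. Violating.
Others bid (4, 4, 4): truth gives 2; no alternative beats it.
Others bid (4, 4, 6): truth gives 2; no alternative beats it.
(Checking all 64 profiles: 6 have a profitable deviation, 58 do not.)

6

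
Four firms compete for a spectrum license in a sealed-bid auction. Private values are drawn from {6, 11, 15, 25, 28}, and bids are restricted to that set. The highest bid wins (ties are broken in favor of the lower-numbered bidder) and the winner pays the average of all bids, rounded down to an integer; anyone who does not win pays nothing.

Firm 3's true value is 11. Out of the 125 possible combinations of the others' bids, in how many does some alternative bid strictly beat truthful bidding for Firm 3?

Others bid (6, 6, 15): truth gives 0; bid 15 gives 1 > 0. Violating.
Others bid (6, 11, 6): truth gives 0; bid 15 gives 2 > 0. Violating.
Others bid (6, 11, 11): truth gives 0; bid 15 gives 1 > 0. Violating.
Others bid (11, 6, 6): truth gives 0; bid 15 gives 2 > 0. Violating.
Others bid (6, 6, 6): truth gives 4; no alternative beats it.
Others bid (6, 6, 11): truth gives 3; no alternative beats it.
(Checking all 125 profiles: 6 have a profitable deviation, 119 do not.)

6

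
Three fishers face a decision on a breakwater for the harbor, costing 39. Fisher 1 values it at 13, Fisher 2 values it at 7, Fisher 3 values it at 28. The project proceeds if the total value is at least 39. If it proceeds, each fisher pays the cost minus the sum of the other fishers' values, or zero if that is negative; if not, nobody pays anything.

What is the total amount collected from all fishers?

Total value 48 ≥ cost 39, so it is built.
Fisher 1: others sum to 35; max(0, 39 - 35) = 4.
Fisher 2: others sum to 41; max(0, 39 - 41) = 0.
Fisher 3: others sum to 20; max(0, 39 - 20) = 19.
Total collected = 4 + 0 + 19 = 23.

23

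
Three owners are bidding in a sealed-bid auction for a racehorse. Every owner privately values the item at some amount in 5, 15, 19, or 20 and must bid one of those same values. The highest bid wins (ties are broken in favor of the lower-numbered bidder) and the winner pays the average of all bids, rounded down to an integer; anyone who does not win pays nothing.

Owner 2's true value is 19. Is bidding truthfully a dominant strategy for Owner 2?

Consider the case where Owner 1 bids 5 and Owner 3 bids 5.
Truthful bid 19: wins, pays 9, utility 19 - 9 = 10.
Bid 15 instead: wins, pays 8, utility 19 - 8 = 11.
Since 11 > 10, bidding 15 is strictly better here, so truthful bidding is not dominant.

No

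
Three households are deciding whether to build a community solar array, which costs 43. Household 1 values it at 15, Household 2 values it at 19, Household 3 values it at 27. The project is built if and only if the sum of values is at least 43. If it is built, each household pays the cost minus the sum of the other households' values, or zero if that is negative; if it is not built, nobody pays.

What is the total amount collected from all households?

Total value 61 ≥ cost 43, so it is built.
Household 1: others sum to 46; max(0, 43 - 46) = 0.
Household 2: others sum to 42; max(0, 43 - 42) = 1.
Household 3: others sum to 34; max(0, 43 - 34) = 9.
Total collected = 0 + 1 + 9 = 10.

10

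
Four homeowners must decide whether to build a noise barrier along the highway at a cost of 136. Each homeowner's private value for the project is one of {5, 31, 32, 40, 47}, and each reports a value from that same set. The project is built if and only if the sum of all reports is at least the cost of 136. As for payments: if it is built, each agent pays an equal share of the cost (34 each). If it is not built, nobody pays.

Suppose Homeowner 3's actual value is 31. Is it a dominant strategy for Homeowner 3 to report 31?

No

Consider the case where Homeowner 1 reports 31, Homeowner 2 reports 31 and Homeowner 4 reports 47.
Truthful report 31: project built, pays 34, utility 31 - 34 = -3.
Report 5 instead: project not built, utility 0.
Since 0 > -3, reporting 5 is strictly better here, so truthful reporting is not dominant.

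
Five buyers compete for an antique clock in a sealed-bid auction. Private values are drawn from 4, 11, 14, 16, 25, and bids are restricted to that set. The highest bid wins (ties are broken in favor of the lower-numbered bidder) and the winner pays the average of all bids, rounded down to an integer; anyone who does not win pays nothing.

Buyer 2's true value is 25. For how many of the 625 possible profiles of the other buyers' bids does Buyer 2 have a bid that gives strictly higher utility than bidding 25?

Others bid (4, 4, 4, 4): truth gives 17; bid 11 gives 20 > 17. Violating.
Others bid (4, 4, 4, 11): truth gives 16; bid 11 gives 19 > 16. Violating.
Others bid (4, 4, 4, 14): truth gives 15; bid 14 gives 17 > 15. Violating.
Others bid (4, 4, 4, 16): truth gives 15; bid 16 gives 17 > 15. Violating.
Others bid (4, 4, 4, 25): truth gives 13; no alternative beats it.
Others bid (4, 4, 11, 25): truth gives 12; no alternative beats it.
(Checking all 625 profiles: 192 have a profitable deviation, 433 do not.)

192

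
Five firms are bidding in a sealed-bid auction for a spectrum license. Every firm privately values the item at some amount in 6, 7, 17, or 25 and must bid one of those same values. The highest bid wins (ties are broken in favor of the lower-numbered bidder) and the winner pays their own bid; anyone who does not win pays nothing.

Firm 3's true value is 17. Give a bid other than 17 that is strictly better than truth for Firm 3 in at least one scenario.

7

Suppose Firm 1 bids 6, Firm 2 bids 6, Firm 4 bids 6 and Firm 5 bids 6.
Bid 17: wins, pays 17, utility 17 - 17 = 0.
Bid 7: wins, pays 7, utility 17 - 7 = 10.
So bidding 7 beats truth here (10 > 0).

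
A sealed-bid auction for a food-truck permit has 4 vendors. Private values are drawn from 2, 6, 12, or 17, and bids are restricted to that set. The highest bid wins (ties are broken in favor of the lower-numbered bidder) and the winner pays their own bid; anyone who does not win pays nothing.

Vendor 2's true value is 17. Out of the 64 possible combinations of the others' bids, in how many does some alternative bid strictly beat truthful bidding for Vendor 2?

18

Others bid (2, 2, 2): truth gives 0; bid 6 gives 11 > 0. Violating.
Others bid (2, 2, 6): truth gives 0; bid 6 gives 11 > 0. Violating.
Others bid (2, 2, 12): truth gives 0; bid 12 gives 5 > 0. Violating.
Others bid (2, 6, 2): truth gives 0; bid 6 gives 11 > 0. Violating.
Others bid (2, 2, 17): truth gives 0; no alternative beats it.
Others bid (2, 6, 17): truth gives 0; no alternative beats it.
(Checking all 64 profiles: 18 have a profitable deviation, 46 do not.)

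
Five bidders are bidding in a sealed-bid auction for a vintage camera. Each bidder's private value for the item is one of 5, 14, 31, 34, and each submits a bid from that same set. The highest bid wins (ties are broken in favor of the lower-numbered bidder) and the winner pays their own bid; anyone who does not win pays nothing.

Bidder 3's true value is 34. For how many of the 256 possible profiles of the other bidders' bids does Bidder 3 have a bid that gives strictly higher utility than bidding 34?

Others bid (5, 5, 5, 5): truth gives 0; bid 14 gives 20 > 0. Violating.
Others bid (5, 5, 5, 14): truth gives 0; bid 14 gives 20 > 0. Violating.
Others bid (5, 5, 5, 31): truth gives 0; bid 31 gives 3 > 0. Violating.
Others bid (5, 5, 14, 5): truth gives 0; bid 14 gives 20 > 0. Violating.
Others bid (5, 5, 5, 34): truth gives 0; no alternative beats it.
Others bid (5, 5, 14, 34): truth gives 0; no alternative beats it.
(Checking all 256 profiles: 36 have a profitable deviation, 220 do not.)

36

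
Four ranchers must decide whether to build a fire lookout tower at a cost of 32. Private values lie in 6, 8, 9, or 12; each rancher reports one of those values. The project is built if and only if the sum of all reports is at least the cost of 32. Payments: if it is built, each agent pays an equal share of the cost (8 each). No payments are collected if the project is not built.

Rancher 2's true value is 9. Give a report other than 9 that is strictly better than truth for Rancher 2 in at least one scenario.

12

Suppose Rancher 1 reports 6, Rancher 3 reports 6 and Rancher 4 reports 8.
Report 9: project not built, utility 0.
Report 12: project built, pays 8, utility 9 - 8 = 1.
So reporting 12 beats truth here (1 > 0).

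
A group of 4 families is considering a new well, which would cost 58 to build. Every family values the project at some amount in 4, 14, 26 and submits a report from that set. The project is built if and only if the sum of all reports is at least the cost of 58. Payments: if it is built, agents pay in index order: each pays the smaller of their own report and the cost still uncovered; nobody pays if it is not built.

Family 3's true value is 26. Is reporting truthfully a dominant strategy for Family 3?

Consider the case where Family 1 reports 4, Family 2 reports 14 and Family 4 reports 26.
Truthful report 26: project built, pays 26, utility 26 - 26 = 0.
Report 14 instead: project built, pays 14, utility 26 - 14 = 12.
Since 12 > 0, reporting 14 is strictly better here, so truthful reporting is not dominant.

No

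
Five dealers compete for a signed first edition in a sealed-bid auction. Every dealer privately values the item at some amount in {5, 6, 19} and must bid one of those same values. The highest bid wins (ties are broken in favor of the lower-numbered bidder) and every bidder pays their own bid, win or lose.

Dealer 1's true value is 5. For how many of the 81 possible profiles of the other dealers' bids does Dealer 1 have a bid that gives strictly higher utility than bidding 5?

Others bid (5, 5, 5, 6): truth gives -5; bid 6 gives -1 > -5. Violating.
Others bid (5, 5, 6, 5): truth gives -5; bid 6 gives -1 > -5. Violating.
Others bid (5, 5, 6, 6): truth gives -5; bid 6 gives -1 > -5. Violating.
Others bid (5, 6, 5, 5): truth gives -5; bid 6 gives -1 > -5. Violating.
Others bid (5, 5, 5, 5): truth gives 0; no alternative beats it.
Others bid (5, 5, 5, 19): truth gives -5; no alternative beats it.
(Checking all 81 profiles: 15 have a profitable deviation, 66 do not.)

15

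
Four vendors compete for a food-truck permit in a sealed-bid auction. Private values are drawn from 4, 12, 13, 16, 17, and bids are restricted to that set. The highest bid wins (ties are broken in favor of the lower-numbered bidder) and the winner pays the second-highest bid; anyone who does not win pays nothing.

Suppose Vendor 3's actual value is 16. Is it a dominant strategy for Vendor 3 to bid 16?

Yes

Check each profile of the others' bids and compare truth against every alternative bid.
Others bid (4, 4, 4): truth gives 12, best alternative gives 12.
Others bid (4, 4, 12): truth gives 4, best alternative gives 4.
Others bid (4, 12, 4): truth gives 4, best alternative gives 4.
Others bid (4, 12, 12): truth gives 4, best alternative gives 4.
Others bid (12, 4, 4): truth gives 4, best alternative gives 4.
Others bid (12, 4, 12): truth gives 4, best alternative gives 4.
(Remaining 119 profiles checked similarly; truth is weakly best in each.)
In every case the truthful bid is at least as good as any alternative, so it is a dominant strategy.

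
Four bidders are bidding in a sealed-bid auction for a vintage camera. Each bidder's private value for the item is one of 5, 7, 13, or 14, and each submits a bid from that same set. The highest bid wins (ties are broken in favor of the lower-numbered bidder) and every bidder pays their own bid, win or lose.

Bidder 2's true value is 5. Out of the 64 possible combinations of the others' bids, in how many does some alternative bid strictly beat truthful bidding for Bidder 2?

Others bid (5, 5, 5): truth gives -5; bid 7 gives -2 > -5. Violating.
Others bid (5, 5, 7): truth gives -5; bid 7 gives -2 > -5. Violating.
Others bid (5, 7, 5): truth gives -5; bid 7 gives -2 > -5. Violating.
Others bid (5, 7, 7): truth gives -5; bid 7 gives -2 > -5. Violating.
Others bid (5, 5, 13): truth gives -5; no alternative beats it.
Others bid (5, 5, 14): truth gives -5; no alternative beats it.
(Checking all 64 profiles: 4 have a profitable deviation, 60 do not.)

4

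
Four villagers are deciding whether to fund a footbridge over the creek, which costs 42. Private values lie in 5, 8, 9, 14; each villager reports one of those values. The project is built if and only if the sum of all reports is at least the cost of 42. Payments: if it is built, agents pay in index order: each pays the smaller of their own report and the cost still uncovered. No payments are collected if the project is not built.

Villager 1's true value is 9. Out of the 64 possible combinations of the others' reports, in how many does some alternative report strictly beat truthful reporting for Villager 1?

7

Others report (8, 14, 14): truth gives 0; report 8 gives 1 > 0. Violating.
Others report (9, 14, 14): truth gives 0; report 5 gives 4 > 0. Violating.
Others report (14, 8, 14): truth gives 0; report 8 gives 1 > 0. Violating.
Others report (14, 9, 14): truth gives 0; report 5 gives 4 > 0. Violating.
Others report (5, 5, 5): truth gives 0; no alternative beats it.
Others report (5, 5, 8): truth gives 0; no alternative beats it.
(Checking all 64 profiles: 7 have a profitable deviation, 57 do not.)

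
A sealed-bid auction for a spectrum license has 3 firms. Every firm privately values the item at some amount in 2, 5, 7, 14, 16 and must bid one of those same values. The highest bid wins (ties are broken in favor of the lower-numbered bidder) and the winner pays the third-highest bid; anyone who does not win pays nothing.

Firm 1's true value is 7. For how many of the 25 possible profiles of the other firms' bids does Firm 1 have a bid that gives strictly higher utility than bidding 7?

Others bid (2, 14): truth gives 0; bid 14 gives 5 > 0. Violating.
Others bid (2, 16): truth gives 0; bid 16 gives 5 > 0. Violating.
Others bid (5, 14): truth gives 0; bid 14 gives 2 > 0. Violating.
Others bid (5, 16): truth gives 0; bid 16 gives 2 > 0. Violating.
Others bid (2, 2): truth gives 5; no alternative beats it.
Others bid (2, 5): truth gives 5; no alternative beats it.
(Checking all 25 profiles: 8 have a profitable deviation, 17 do not.)

8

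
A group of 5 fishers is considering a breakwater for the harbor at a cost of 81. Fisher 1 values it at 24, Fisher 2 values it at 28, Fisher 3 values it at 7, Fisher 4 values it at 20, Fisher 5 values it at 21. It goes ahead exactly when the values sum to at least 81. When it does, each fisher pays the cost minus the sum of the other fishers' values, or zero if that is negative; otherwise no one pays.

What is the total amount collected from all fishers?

Total value 100 ≥ cost 81, so it is built.
Fisher 1: others sum to 76; max(0, 81 - 76) = 5.
Fisher 2: others sum to 72; max(0, 81 - 72) = 9.
Fisher 3: others sum to 93; max(0, 81 - 93) = 0.
Fisher 4: others sum to 80; max(0, 81 - 80) = 1.
Fisher 5: others sum to 79; max(0, 81 - 79) = 2.
Total collected = 5 + 9 + 0 + 1 + 2 = 17.

17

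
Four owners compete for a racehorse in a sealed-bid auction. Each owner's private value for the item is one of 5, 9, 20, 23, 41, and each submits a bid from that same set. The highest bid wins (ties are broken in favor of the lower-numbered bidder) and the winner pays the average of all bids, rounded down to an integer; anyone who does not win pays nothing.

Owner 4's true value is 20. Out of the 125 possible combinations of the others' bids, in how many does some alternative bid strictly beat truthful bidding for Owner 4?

28

Others bid (5, 5, 5): truth gives 12; bid 9 gives 14 > 12. Violating.
Others bid (5, 5, 20): truth gives 0; bid 23 gives 7 > 0. Violating.
Others bid (5, 5, 23): truth gives 0; bid 41 gives 2 > 0. Violating.
Others bid (5, 9, 20): truth gives 0; bid 23 gives 6 > 0. Violating.
Others bid (5, 5, 9): truth gives 11; no alternative beats it.
Others bid (5, 5, 41): truth gives 0; no alternative beats it.
(Checking all 125 profiles: 28 have a profitable deviation, 97 do not.)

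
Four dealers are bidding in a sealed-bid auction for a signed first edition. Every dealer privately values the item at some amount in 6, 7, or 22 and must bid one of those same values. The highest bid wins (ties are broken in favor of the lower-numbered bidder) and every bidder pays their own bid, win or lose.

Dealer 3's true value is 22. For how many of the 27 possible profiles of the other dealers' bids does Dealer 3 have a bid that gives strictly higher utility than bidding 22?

17

Others bid (6, 6, 6): truth gives 0; bid 7 gives 15 > 0. Violating.
Others bid (6, 6, 7): truth gives 0; bid 7 gives 15 > 0. Violating.
Others bid (6, 22, 6): truth gives -22; bid 6 gives -6 > -22. Violating.
Others bid (6, 22, 7): truth gives -22; bid 6 gives -6 > -22. Violating.
Others bid (6, 6, 22): truth gives 0; no alternative beats it.
Others bid (6, 7, 6): truth gives 0; no alternative beats it.
(Checking all 27 profiles: 17 have a profitable deviation, 10 do not.)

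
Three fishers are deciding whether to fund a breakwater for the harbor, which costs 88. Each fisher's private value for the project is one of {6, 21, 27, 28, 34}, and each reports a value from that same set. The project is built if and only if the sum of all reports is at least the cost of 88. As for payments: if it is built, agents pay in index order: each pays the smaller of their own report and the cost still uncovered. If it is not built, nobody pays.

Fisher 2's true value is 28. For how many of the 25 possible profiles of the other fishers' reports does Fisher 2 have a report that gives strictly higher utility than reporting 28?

5

Others report (27, 34): truth gives 0; report 27 gives 1 > 0. Violating.
Others report (28, 34): truth gives 0; report 27 gives 1 > 0. Violating.
Others report (34, 27): truth gives 0; report 27 gives 1 > 0. Violating.
Others report (34, 28): truth gives 0; report 27 gives 1 > 0. Violating.
Others report (6, 6): truth gives 0; no alternative beats it.
Others report (6, 21): truth gives 0; no alternative beats it.
(Checking all 25 profiles: 5 have a profitable deviation, 20 do not.)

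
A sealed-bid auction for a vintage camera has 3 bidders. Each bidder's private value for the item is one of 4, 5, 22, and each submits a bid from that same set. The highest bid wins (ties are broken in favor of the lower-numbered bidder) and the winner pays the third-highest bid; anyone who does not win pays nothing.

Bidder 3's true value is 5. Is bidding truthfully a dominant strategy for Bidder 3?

No

Consider the case where Bidder 1 bids 4 and Bidder 2 bids 5.
Truthful bid 5: loses, pays 0, utility 0.
Bid 22 instead: wins, pays 4, utility 5 - 4 = 1.
Since 1 > 0, bidding 22 is strictly better here, so truthful bidding is not dominant.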